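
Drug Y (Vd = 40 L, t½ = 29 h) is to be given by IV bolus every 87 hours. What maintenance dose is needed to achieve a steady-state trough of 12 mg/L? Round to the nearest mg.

3360 mg

τ/t½ = 87/29 ≈ 3, so f = (1/2)^(87/29) ≈ 0.125000.
Cmin,ss = (D/Vd)·f/(1−f), so D = Cmin,ss·Vd·(1−f)/f.
D = 12 × 40 × (1−f)/f ≈ 12 × 40 × 7.00000 ≈ 3360.00 mg.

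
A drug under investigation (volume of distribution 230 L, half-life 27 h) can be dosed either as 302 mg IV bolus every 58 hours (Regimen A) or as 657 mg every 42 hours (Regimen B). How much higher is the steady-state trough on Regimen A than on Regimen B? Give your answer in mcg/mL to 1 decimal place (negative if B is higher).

Regimen A: f = (1/2)^(58/27) ≈ 0.2256; Cmin,ss = (302/230)·f/(1−f) ≈ 0.383 mcg/mL.
Regimen B: f = (1/2)^(42/27) ≈ 0.3402; Cmin,ss = (657/230)·f/(1−f) ≈ 1.473 mcg/mL.
Difference ≈ 0.383 − 1.473 ≈ -1.090 mcg/mL.

-1.1 mcg/mL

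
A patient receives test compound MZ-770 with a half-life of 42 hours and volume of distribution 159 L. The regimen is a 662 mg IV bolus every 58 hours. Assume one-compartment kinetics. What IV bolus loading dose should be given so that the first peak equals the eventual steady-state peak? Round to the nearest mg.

1075 mg

f = (1/2)^(58/42) ≈ 0.383965; accumulation ratio R = 1/(1−f) ≈ 1.62328.
Loading dose to hit Cmax,ss on first dose: D_load = D_maint·R ≈ 662 × 1.62328 ≈ 1074.61 mg.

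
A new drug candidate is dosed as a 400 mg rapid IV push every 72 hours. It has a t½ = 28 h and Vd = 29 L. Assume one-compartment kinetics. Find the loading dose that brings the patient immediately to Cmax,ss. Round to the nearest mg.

f = (1/2)^(72/28) ≈ 0.168238; accumulation ratio R = 1/(1−f) ≈ 1.20227.
Loading dose to hit Cmax,ss on first dose: D_load = D_maint·R ≈ 400 × 1.20227 ≈ 480.91 mg.

481 mg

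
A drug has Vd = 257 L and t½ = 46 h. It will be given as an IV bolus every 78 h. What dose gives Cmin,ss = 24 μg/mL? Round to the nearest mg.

13812 mg

τ/t½ = 78/46 ≈ 1.6957, so f = (1/2)^(78/46) ≈ 0.308715.
Cmin,ss = (D/Vd)·f/(1−f), so D = Cmin,ss·Vd·(1−f)/f.
D = 24 × 257 × (1−f)/f ≈ 24 × 257 × 2.23923 ≈ 13811.57 mg.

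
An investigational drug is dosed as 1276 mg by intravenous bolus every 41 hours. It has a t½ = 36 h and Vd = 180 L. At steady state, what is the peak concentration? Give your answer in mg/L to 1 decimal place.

k = ln2/t½ = ln2/36 ≈ 0.019254 h⁻¹; fraction remaining f = e^(−kτ) = e^(−0.019254×41) ≈ 0.4541.
Accumulation ratio R = 1/(1 − f) ≈ 1/0.5459 ≈ 1.8318.
Each bolus raises the concentration by D/Vd = 1276/180 ≈ 7.089 mg/L.
Steady-state peak Cmax,ss = C₀·R ≈ 7.089 × 1.8318 ≈ 12.986 mg/L.

13.0 mg/L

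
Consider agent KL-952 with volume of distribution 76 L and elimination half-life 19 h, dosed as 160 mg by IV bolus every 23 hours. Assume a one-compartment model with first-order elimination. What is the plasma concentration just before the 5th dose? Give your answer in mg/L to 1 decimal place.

f = (1/2)^(τ/t½) = (1/2)^(23/19) ≈ 0.4321.
C₀ = D/Vd = 160/76 ≈ 2.105 mg/L.
Before the 5th dose, 4 doses have been given. Superposition: Cmin = C₀·(f + f² + … + f^4).
≈ 2.105 × (0.4321 + 0.1867 + 0.0807 + 0.0349) ≈ 2.105 × 0.7344 ≈ 1.546 mg/L.

1.5 mg/L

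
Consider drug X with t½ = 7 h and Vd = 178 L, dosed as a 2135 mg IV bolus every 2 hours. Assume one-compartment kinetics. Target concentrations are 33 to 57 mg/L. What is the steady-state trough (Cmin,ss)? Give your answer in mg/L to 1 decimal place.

54.8 mg/L

k = ln2/t½ = ln2/7 ≈ 0.099021 h⁻¹; fraction remaining f = e^(−kτ) = e^(−0.099021×2) ≈ 0.8203.
Each bolus raises the concentration by D/Vd = 2135/178 ≈ 11.994 mg/L.
Steady-state trough Cmin,ss = C₀·f/(1−f) ≈ 11.994 × 0.8203/0.1797 ≈ 54.751 mg/L.
Trough 54.8 mg/L vs MEC 33 mg/L: adequate.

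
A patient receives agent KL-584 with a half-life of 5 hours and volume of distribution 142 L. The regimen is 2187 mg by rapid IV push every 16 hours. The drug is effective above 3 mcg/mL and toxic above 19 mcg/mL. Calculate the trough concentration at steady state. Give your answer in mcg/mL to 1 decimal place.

1.9 mcg/mL

τ/t½ = 16/5 ≈ 3.2, so fraction remaining f = (1/2)^(16/5) ≈ 0.1088.
Each bolus raises the concentration by D/Vd = 2187/142 ≈ 15.401 mcg/mL.
Steady-state trough Cmin,ss = C₀·f/(1−f) ≈ 15.401 × 0.1088/0.8912 ≈ 1.880 mcg/mL.
Trough 1.9 mcg/mL vs MEC 3 mcg/mL: subtherapeutic.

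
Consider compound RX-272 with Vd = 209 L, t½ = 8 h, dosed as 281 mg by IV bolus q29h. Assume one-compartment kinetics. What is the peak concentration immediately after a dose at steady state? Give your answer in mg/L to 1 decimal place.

k = ln2/t½ = ln2/8 ≈ 0.086643 h⁻¹; fraction remaining f = e^(−kτ) = e^(−0.086643×29) ≈ 0.0811.
Accumulation ratio R = 1/(1 − f) ≈ 1/0.9189 ≈ 1.0883.
Single-dose peak C₀ = D/Vd = 281/209 ≈ 1.344 mg/L.
Cmax,ss = C₀/(1 − f) ≈ 1.344/0.9189 ≈ 1.463 mg/L.

1.5 mg/L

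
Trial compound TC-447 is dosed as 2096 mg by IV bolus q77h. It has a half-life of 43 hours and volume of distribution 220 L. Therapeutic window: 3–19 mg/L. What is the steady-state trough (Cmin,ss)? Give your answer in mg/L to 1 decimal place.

3.9 mg/L

τ/t½ = 77/43 ≈ 1.7907, so fraction remaining f = (1/2)^(77/43) ≈ 0.2890.
Single-dose peak C₀ = D/Vd = 2096/220 ≈ 9.527 mg/L.
Steady-state trough Cmin,ss = C₀·f/(1−f) ≈ 9.527 × 0.2890/0.7110 ≈ 3.872 mg/L.
Trough 3.9 mg/L vs MEC 3 mg/L: adequate.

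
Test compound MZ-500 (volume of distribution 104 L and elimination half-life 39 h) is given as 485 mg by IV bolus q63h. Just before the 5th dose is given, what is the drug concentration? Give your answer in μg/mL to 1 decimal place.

2.2 μg/mL

f = (1/2)^(τ/t½) = (1/2)^(63/39) ≈ 0.3264.
C₀ = D/Vd = 485/104 ≈ 4.663 μg/mL.
Before the 5th dose, 4 doses have been given. Superposition: Cmin = C₀·(f + f² + … + f^4).
≈ 4.663 × (0.3264 + 0.1065 + 0.0348 + 0.0114) ≈ 4.663 × 0.4791 ≈ 2.234 μg/mL.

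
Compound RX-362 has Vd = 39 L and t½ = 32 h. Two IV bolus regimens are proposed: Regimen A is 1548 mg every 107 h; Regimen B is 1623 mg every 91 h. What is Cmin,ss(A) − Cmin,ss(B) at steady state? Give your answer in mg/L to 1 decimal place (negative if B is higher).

-2.4 mg/L

Regimen A: f = (1/2)^(107/32) ≈ 0.0985; Cmin,ss = (1548/39)·f/(1−f) ≈ 4.337 mg/L.
Regimen B: f = (1/2)^(91/32) ≈ 0.1393; Cmin,ss = (1623/39)·f/(1−f) ≈ 6.735 mg/L.
Difference ≈ 4.337 − 6.735 ≈ -2.398 mg/L.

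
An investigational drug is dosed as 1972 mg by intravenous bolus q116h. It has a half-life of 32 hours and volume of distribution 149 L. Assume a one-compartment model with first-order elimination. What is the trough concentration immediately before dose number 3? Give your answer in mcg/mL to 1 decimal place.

1.2 mcg/mL

f = (1/2)^(τ/t½) = (1/2)^(116/32) ≈ 0.0811.
C₀ = D/Vd = 1972/149 ≈ 13.235 mcg/mL.
Before the 3rd dose, 2 doses have been given. Superposition: Cmin = C₀·(f + f²).
≈ 13.235 × (0.0811 + 0.0066) ≈ 13.235 × 0.0877 ≈ 1.161 mcg/mL.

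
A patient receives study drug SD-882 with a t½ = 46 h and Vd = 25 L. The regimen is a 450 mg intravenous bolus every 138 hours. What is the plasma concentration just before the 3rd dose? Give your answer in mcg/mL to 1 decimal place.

f = (1/2)^(τ/t½) = (1/2)^(138/46) ≈ 0.1250.
C₀ = D/Vd = 450/25 ≈ 18.000 mcg/mL.
Before the 3rd dose, 2 doses have been given. Superposition: Cmin = C₀·(f + f²).
≈ 18.000 × (0.1250 + 0.0156) ≈ 18.000 × 0.1406 ≈ 2.531 mcg/mL.

2.5 mcg/mL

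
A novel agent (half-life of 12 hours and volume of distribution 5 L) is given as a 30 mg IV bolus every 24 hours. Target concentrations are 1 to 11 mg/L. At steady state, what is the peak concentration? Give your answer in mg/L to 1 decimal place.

τ = 24 h = 2 half-lives, so f = (1/2)^2 = 0.25.
At steady state, R = 1/(1 − 0.25) = 4/3.
Single-dose peak C₀ = D/Vd = 30/5 = 6 mg/L.
Steady-state peak Cmax,ss = C₀·R = 6 × 4/3 ≈ 8.000 mg/L.
Peak 8.0 mg/L vs MTC 11 mg/L: below toxic threshold.

8.0 mg/L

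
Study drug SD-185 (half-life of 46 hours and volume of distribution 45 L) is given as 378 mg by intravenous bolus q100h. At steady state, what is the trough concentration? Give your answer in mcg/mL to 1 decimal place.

τ/t½ = 100/46 ≈ 2.1739, so fraction remaining f = (1/2)^(100/46) ≈ 0.2216.
At steady state, accumulation factor R = 1/(1 − e^(−kτ)) ≈ 1.2847.
Single-dose peak C₀ = D/Vd = 378/45 ≈ 8.400 mcg/mL.
Cmax,ss = C₀/(1 − f) ≈ 8.400/0.7784 ≈ 10.791 mcg/mL.
Steady-state trough Cmin,ss = Cmax,ss·f ≈ 10.791 × 0.2216 ≈ 2.391 mcg/mL.

2.4 mcg/mL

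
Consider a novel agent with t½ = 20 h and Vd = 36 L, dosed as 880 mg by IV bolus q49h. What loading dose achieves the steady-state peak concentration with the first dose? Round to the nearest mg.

f = (1/2)^(49/20) ≈ 0.183011; accumulation ratio R = 1/(1−f) ≈ 1.22401.
Loading dose to hit Cmax,ss on first dose: D_load = D_maint·R ≈ 880 × 1.22401 ≈ 1077.13 mg.

1077 mg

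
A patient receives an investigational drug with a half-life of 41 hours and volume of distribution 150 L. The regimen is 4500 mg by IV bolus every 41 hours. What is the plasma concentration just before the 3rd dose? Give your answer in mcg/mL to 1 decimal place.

f = (1/2)^(τ/t½) = (1/2)^(41/41) ≈ 0.5000.
C₀ = D/Vd = 4500/150 ≈ 30.000 mcg/mL.
Before the 3rd dose, 2 doses have been given. Superposition: Cmin = C₀·(f + f²).
≈ 30.000 × (0.5000 + 0.2500) ≈ 30.000 × 0.7500 ≈ 22.500 mcg/mL.

22.5 mcg/mL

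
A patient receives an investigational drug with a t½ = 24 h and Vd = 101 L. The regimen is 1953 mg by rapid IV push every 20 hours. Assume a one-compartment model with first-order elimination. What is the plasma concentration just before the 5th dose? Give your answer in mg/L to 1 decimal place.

f = (1/2)^(τ/t½) = (1/2)^(20/24) ≈ 0.5612.
C₀ = D/Vd = 1953/101 ≈ 19.337 mg/L.
Before the 5th dose, 4 doses have been given. Superposition: Cmin = C₀·(f + f² + … + f^4).
≈ 19.337 × (0.5612 + 0.3149 + 0.1767 + 0.0992) ≈ 19.337 × 1.1520 ≈ 22.276 mg/L.

22.3 mg/L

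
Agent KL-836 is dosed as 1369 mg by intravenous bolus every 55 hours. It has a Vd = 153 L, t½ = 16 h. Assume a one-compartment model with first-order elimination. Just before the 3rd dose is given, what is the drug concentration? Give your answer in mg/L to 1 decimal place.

0.9 mg/L

f = (1/2)^(τ/t½) = (1/2)^(55/16) ≈ 0.0923.
C₀ = D/Vd = 1369/153 ≈ 8.948 mg/L.
Before the 3rd dose, 2 doses have been given. Superposition: Cmin = C₀·(f + f²).
≈ 8.948 × (0.0923 + 0.0085) ≈ 8.948 × 0.1008 ≈ 0.902 mg/L.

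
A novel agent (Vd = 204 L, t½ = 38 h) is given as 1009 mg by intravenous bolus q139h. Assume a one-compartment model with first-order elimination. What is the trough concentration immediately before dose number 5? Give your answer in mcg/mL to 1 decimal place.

f = (1/2)^(τ/t½) = (1/2)^(139/38) ≈ 0.0792.
C₀ = D/Vd = 1009/204 ≈ 4.946 mcg/mL.
Before the 5th dose, 4 doses have been given. Superposition: Cmin = C₀·(f + f² + … + f^4).
≈ 4.946 × (0.0792 + 0.0063 + 0.0005 + 0.0000) ≈ 4.946 × 0.0860 ≈ 0.425 mcg/mL.

0.4 mcg/mL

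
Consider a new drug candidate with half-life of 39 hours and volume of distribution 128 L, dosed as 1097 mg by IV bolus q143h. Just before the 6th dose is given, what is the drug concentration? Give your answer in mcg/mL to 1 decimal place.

0.7 mcg/mL

f = (1/2)^(τ/t½) = (1/2)^(143/39) ≈ 0.0787.
C₀ = D/Vd = 1097/128 ≈ 8.570 mcg/mL.
Before the 6th dose, 5 doses have been given. Superposition: Cmin = C₀·(f + f² + … + f^5).
≈ 8.570 × (0.0787 + 0.0062 + 0.0005 + 0.0000 + 0.0000) ≈ 8.570 × 0.0854 ≈ 0.732 mcg/mL.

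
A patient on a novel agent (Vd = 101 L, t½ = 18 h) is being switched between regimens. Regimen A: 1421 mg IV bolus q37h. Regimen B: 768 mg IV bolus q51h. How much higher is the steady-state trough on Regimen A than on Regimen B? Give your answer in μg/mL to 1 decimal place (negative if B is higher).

Regimen A: f = (1/2)^(37/18) ≈ 0.2406; Cmin,ss = (1421/101)·f/(1−f) ≈ 4.458 μg/mL.
Regimen B: f = (1/2)^(51/18) ≈ 0.1403; Cmin,ss = (768/101)·f/(1−f) ≈ 1.241 μg/mL.
Difference ≈ 4.458 − 1.241 ≈ 3.217 μg/mL.

3.2 μg/mL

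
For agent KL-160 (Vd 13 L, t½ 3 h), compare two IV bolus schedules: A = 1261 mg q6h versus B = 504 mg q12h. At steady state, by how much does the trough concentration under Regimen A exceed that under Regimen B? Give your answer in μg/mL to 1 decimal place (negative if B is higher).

Regimen A: f = (1/2)^(6/3) ≈ 0.2500; Cmin,ss = (1261/13)·f/(1−f) ≈ 32.333 μg/mL.
Regimen B: f = (1/2)^(12/3) ≈ 0.0625; Cmin,ss = (504/13)·f/(1−f) ≈ 2.585 μg/mL.
Difference ≈ 32.333 − 2.585 ≈ 29.748 μg/mL.

29.7 μg/mL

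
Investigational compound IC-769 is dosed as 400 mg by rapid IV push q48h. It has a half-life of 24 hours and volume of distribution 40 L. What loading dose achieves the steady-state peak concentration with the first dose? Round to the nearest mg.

f = (1/2)^(48/24) ≈ 0.250000; accumulation ratio R = 1/(1−f) ≈ 1.33333.
Loading dose to hit Cmax,ss on first dose: D_load = D_maint·R ≈ 400 × 1.33333 ≈ 533.33 mg.

533 mg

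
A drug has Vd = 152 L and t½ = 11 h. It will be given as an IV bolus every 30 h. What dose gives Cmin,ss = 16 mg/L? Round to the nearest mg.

τ/t½ = 30/11 ≈ 2.7273, so f = (1/2)^(30/11) ≈ 0.151011.
Cmin,ss = (D/Vd)·f/(1−f), so D = Cmin,ss·Vd·(1−f)/f.
D = 16 × 152 × (1−f)/f ≈ 16 × 152 × 5.62203 ≈ 13672.78 mg.

13673 mg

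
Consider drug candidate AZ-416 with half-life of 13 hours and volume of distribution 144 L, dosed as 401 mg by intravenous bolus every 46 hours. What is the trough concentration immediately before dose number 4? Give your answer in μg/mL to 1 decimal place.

0.3 μg/mL

f = (1/2)^(τ/t½) = (1/2)^(46/13) ≈ 0.0861.
C₀ = D/Vd = 401/144 ≈ 2.785 μg/mL.
Before the 4th dose, 3 doses have been given. Superposition: Cmin = C₀·(f + f² + … + f^3).
≈ 2.785 × (0.0861 + 0.0074 + 0.0006) ≈ 2.785 × 0.0941 ≈ 0.262 μg/mL.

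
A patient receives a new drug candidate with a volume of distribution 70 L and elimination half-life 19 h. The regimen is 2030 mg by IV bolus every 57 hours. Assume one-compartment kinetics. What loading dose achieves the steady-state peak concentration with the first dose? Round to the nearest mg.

f = (1/2)^(57/19) ≈ 0.125000; accumulation ratio R = 1/(1−f) ≈ 1.14286.
Loading dose to hit Cmax,ss on first dose: D_load = D_maint·R ≈ 2030 × 1.14286 ≈ 2320.01 mg.

2320 mg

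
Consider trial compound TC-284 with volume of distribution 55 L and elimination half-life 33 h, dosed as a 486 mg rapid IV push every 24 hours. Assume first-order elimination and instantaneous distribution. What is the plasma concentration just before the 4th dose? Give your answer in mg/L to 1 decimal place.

f = (1/2)^(τ/t½) = (1/2)^(24/33) ≈ 0.6040.
C₀ = D/Vd = 486/55 ≈ 8.836 mg/L.
Before the 4th dose, 3 doses have been given. Superposition: Cmin = C₀·(f + f² + … + f^3).
≈ 8.836 × (0.6040 + 0.3648 + 0.2203) ≈ 8.836 × 1.1891 ≈ 10.507 mg/L.

10.5 mg/L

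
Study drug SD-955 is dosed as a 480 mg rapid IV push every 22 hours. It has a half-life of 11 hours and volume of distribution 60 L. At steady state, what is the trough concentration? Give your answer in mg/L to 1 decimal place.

The dosing interval is 2 half-lives, so f = 2^(−2) = 0.25.
Accumulation ratio R = 1/(1 − f) = 1/0.75 = 4/3.
Single-dose peak C₀ = D/Vd = 480/60 = 8 mg/L.
Steady-state peak Cmax,ss = C₀·R = 8 × 4/3 ≈ 10.667 mg/L.
Steady-state trough Cmin,ss = Cmax,ss·f ≈ 10.667 × 0.25 ≈ 2.667 mg/L.

2.7 mg/L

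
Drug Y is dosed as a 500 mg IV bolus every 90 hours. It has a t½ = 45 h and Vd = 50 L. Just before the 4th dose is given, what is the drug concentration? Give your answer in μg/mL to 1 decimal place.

f = (1/2)^(τ/t½) = (1/2)^(90/45) ≈ 0.2500.
C₀ = D/Vd = 500/50 ≈ 10.000 μg/mL.
Before the 4th dose, 3 doses have been given. Superposition: Cmin = C₀·(f + f² + … + f^3).
≈ 10.000 × (0.2500 + 0.0625 + 0.0156) ≈ 10.000 × 0.3281 ≈ 3.281 μg/mL.

3.3 μg/mL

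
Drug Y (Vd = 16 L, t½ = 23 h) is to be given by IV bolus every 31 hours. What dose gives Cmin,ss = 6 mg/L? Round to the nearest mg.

τ/t½ = 31/23 ≈ 1.3478, so f = (1/2)^(31/23) ≈ 0.392884.
Cmin,ss = (D/Vd)·f/(1−f), so D = Cmin,ss·Vd·(1−f)/f.
D = 6 × 16 × (1−f)/f ≈ 6 × 16 × 1.54528 ≈ 148.35 mg.

148 mg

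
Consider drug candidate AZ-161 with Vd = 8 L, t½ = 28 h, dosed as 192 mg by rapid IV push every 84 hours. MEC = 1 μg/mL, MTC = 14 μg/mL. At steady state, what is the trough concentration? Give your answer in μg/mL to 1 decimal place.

The dosing interval is 3 half-lives, so f = 2^(−3) = 0.125.
Accumulation ratio R = 1/(1 − f) = 1/0.875 = 8/7.
Single-dose peak C₀ = D/Vd = 192/8 = 24 μg/mL.
Steady-state peak Cmax,ss = C₀·R = 24 × 8/7 ≈ 27.429 μg/mL.
Steady-state trough Cmin,ss = Cmax,ss·f ≈ 27.429 × 0.125 ≈ 3.429 μg/mL.
Trough 3.4 μg/mL vs MEC 1 μg/mL: adequate.

3.4 μg/mL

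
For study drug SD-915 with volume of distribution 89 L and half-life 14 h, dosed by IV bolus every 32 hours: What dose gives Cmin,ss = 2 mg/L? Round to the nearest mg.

τ/t½ = 32/14 ≈ 2.2857, so f = (1/2)^(32/14) ≈ 0.205084.
Cmin,ss = (D/Vd)·f/(1−f), so D = Cmin,ss·Vd·(1−f)/f.
D = 2 × 89 × (1−f)/f ≈ 2 × 89 × 3.87605 ≈ 689.94 mg.

690 mg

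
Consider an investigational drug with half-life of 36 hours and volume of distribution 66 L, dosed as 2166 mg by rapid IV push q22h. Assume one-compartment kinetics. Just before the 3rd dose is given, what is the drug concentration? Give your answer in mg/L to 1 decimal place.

f = (1/2)^(τ/t½) = (1/2)^(22/36) ≈ 0.6547.
C₀ = D/Vd = 2166/66 ≈ 32.818 mg/L.
Before the 3rd dose, 2 doses have been given. Superposition: Cmin = C₀·(f + f²).
≈ 32.818 × (0.6547 + 0.4286) ≈ 32.818 × 1.0833 ≈ 35.552 mg/L.

35.6 mg/L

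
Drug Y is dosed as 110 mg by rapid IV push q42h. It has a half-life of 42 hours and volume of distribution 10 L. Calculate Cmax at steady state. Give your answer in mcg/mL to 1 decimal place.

The dosing interval is 1 half-life, so f = 2^(−1) = 0.5.
Accumulation ratio R = 1/(1 − f) = 1/0.5 = 2/1.
Single-dose peak C₀ = D/Vd = 110/10 = 11 mcg/mL.
Steady-state peak Cmax,ss = C₀·R = 11 × 2/1 ≈ 22.000 mcg/mL.

22.0 mcg/mL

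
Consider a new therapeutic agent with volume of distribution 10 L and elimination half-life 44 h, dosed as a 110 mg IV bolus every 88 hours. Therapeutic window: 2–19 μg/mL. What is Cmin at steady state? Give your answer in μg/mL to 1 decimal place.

τ = 88 h = 2 half-lives, so f = (1/2)^2 = 0.25.
At steady state, R = 1/(1 − 0.25) = 4/3.
Single-dose peak C₀ = D/Vd = 110/10 = 11 μg/mL.
Steady-state peak Cmax,ss = C₀·R = 11 × 4/3 ≈ 14.667 μg/mL.
Steady-state trough Cmin,ss = Cmax,ss·f ≈ 14.667 × 0.25 ≈ 3.667 μg/mL.
Trough 3.7 μg/mL vs MEC 2 μg/mL: adequate.

3.7 μg/mL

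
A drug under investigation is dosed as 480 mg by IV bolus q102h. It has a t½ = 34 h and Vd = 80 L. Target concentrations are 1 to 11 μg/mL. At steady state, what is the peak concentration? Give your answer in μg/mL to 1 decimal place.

6.9 μg/mL

τ = 102 h = 3 half-lives, so f = (1/2)^3 = 0.125.
Accumulation ratio R = 1/(1 − f) = 1/0.875 = 8/7.
Single-dose peak C₀ = D/Vd = 480/80 = 6 μg/mL.
Steady-state peak Cmax,ss = C₀·R = 6 × 8/7 ≈ 6.857 μg/mL.
Peak 6.9 μg/mL vs MTC 11 μg/mL: below toxic threshold.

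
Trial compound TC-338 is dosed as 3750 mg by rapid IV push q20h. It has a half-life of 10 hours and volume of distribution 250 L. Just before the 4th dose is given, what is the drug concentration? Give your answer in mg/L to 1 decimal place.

4.9 mg/L

f = (1/2)^(τ/t½) = (1/2)^(20/10) ≈ 0.2500.
C₀ = D/Vd = 3750/250 ≈ 15.000 mg/L.
Before the 4th dose, 3 doses have been given. Superposition: Cmin = C₀·(f + f² + … + f^3).
≈ 15.000 × (0.2500 + 0.0625 + 0.0156) ≈ 15.000 × 0.3281 ≈ 4.921 mg/L.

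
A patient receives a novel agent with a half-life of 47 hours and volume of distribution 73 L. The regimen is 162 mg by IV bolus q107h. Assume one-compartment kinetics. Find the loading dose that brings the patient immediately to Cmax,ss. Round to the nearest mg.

204 mg

f = (1/2)^(107/47) ≈ 0.206384; accumulation ratio R = 1/(1−f) ≈ 1.26006.
Loading dose to hit Cmax,ss on first dose: D_load = D_maint·R ≈ 162 × 1.26006 ≈ 204.13 mg.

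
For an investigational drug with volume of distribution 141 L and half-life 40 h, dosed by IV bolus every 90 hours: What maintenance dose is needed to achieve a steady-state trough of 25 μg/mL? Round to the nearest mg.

13243 mg

τ/t½ = 90/40 ≈ 2.25, so f = (1/2)^(90/40) ≈ 0.210224.
Cmin,ss = (D/Vd)·f/(1−f), so D = Cmin,ss·Vd·(1−f)/f.
D = 25 × 141 × (1−f)/f ≈ 25 × 141 × 3.75683 ≈ 13242.83 mg.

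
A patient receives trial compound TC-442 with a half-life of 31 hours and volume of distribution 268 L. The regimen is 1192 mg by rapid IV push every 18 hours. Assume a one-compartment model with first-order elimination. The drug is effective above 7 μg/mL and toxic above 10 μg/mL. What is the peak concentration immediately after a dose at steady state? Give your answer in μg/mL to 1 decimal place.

Over one 18-h interval, 18/31 ≈ 0.58065 half-lives elapse, leaving f ≈ 0.6687 of each dose.
Accumulation ratio R = 1/(1 − f) ≈ 1/0.3313 ≈ 3.0184.
Single-dose peak C₀ = D/Vd = 1192/268 ≈ 4.448 μg/mL.
Cmax,ss = C₀/(1 − f) ≈ 4.448/0.3313 ≈ 13.426 μg/mL.
Peak 13.4 μg/mL vs MTC 10 μg/mL: exceeds toxic threshold.

13.4 μg/mL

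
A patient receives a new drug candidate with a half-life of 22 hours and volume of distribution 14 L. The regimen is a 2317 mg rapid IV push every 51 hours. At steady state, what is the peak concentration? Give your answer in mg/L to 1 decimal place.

k = ln2/t½ = ln2/22 ≈ 0.031507 h⁻¹; fraction remaining f = e^(−kτ) = e^(−0.031507×51) ≈ 0.2005.
Accumulation ratio R = 1/(1 − f) ≈ 1/0.7995 ≈ 1.2508.
Single-dose peak C₀ = D/Vd = 2317/14 ≈ 165.500 mg/L.
Cmax,ss = C₀/(1 − f) ≈ 165.500/0.7995 ≈ 207.004 mg/L.

207.0 mg/L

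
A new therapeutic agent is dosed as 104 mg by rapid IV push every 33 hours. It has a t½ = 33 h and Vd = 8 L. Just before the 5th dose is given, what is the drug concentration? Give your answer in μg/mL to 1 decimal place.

f = (1/2)^(τ/t½) = (1/2)^(33/33) ≈ 0.5000.
C₀ = D/Vd = 104/8 ≈ 13.000 μg/mL.
Before the 5th dose, 4 doses have been given. Superposition: Cmin = C₀·(f + f² + … + f^4).
≈ 13.000 × (0.5000 + 0.2500 + 0.1250 + 0.0625) ≈ 13.000 × 0.9375 ≈ 12.188 μg/mL.

12.2 μg/mL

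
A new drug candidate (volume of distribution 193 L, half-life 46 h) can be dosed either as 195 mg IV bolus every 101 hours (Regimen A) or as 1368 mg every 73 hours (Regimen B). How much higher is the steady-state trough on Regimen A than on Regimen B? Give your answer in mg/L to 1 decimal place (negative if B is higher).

Regimen A: f = (1/2)^(101/46) ≈ 0.2183; Cmin,ss = (195/193)·f/(1−f) ≈ 0.282 mg/L.
Regimen B: f = (1/2)^(73/46) ≈ 0.3329; Cmin,ss = (1368/193)·f/(1−f) ≈ 3.537 mg/L.
Difference ≈ 0.282 − 3.537 ≈ -3.255 mg/L.

-3.3 mg/L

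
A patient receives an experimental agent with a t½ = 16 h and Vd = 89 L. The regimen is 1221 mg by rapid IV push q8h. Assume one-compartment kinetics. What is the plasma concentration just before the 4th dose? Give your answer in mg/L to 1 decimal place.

21.4 mg/L

f = (1/2)^(τ/t½) = (1/2)^(8/16) ≈ 0.7071.
C₀ = D/Vd = 1221/89 ≈ 13.719 mg/L.
Before the 4th dose, 3 doses have been given. Superposition: Cmin = C₀·(f + f² + … + f^3).
≈ 13.719 × (0.7071 + 0.5000 + 0.3535) ≈ 13.719 × 1.5606 ≈ 21.410 mg/L.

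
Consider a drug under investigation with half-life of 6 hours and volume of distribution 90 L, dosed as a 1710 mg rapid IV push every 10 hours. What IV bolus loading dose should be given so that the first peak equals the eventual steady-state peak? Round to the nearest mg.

2496 mg

f = (1/2)^(10/6) ≈ 0.314980; accumulation ratio R = 1/(1−f) ≈ 1.45981.
Loading dose to hit Cmax,ss on first dose: D_load = D_maint·R ≈ 1710 × 1.45981 ≈ 2496.28 mg.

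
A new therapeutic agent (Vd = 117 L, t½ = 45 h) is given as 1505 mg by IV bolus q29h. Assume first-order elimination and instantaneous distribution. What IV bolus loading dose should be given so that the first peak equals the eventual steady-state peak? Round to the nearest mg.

4178 mg

f = (1/2)^(29/45) ≈ 0.639739; accumulation ratio R = 1/(1−f) ≈ 2.77577.
Loading dose to hit Cmax,ss on first dose: D_load = D_maint·R ≈ 1505 × 2.77577 ≈ 4177.53 mg.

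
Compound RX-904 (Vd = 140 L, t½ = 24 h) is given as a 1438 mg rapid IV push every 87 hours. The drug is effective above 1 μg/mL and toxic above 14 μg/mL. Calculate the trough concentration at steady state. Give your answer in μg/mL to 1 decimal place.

k = ln2/t½ = ln2/24 ≈ 0.028881 h⁻¹; fraction remaining f = e^(−kτ) = e^(−0.028881×87) ≈ 0.0811.
Each bolus raises the concentration by D/Vd = 1438/140 ≈ 10.271 μg/mL.
Steady-state trough Cmin,ss = C₀·f/(1−f) ≈ 10.271 × 0.0811/0.9189 ≈ 0.906 μg/mL.
Trough 0.9 μg/mL vs MEC 1 μg/mL: subtherapeutic.

0.9 μg/mL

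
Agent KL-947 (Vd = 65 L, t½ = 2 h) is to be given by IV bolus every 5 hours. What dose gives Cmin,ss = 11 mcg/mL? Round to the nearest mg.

τ/t½ = 5/2 ≈ 2.5, so f = (1/2)^(5/2) ≈ 0.176777.
Cmin,ss = (D/Vd)·f/(1−f), so D = Cmin,ss·Vd·(1−f)/f.
D = 11 × 65 × (1−f)/f ≈ 11 × 65 × 4.65684 ≈ 3329.64 mg.

3330 mg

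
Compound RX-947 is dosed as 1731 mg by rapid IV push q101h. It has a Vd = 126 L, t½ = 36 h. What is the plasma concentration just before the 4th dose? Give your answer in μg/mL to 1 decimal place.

f = (1/2)^(τ/t½) = (1/2)^(101/36) ≈ 0.1430.
C₀ = D/Vd = 1731/126 ≈ 13.738 μg/mL.
Before the 4th dose, 3 doses have been given. Superposition: Cmin = C₀·(f + f² + … + f^3).
≈ 13.738 × (0.1430 + 0.0204 + 0.0029) ≈ 13.738 × 0.1663 ≈ 2.285 μg/mL.

2.3 μg/mL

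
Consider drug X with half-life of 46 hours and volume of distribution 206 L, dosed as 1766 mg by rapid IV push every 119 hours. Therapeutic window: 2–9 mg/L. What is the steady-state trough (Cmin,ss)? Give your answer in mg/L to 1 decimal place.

1.7 mg/L

Over one 119-h interval, 119/46 ≈ 2.587 half-lives elapse, leaving f ≈ 0.1664 of each dose.
At steady state, accumulation factor R = 1/(1 − e^(−kτ)) ≈ 1.1996.
Each bolus raises the concentration by D/Vd = 1766/206 ≈ 8.573 mg/L.
Steady-state peak Cmax,ss = C₀·R ≈ 8.573 × 1.1996 ≈ 10.284 mg/L.
Steady-state trough Cmin,ss = Cmax,ss·f ≈ 10.284 × 0.1664 ≈ 1.711 mg/L.
Trough 1.7 mg/L vs MEC 2 mg/L: subtherapeutic.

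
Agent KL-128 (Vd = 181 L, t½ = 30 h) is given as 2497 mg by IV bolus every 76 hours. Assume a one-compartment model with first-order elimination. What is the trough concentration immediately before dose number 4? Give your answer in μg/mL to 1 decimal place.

2.9 μg/mL

f = (1/2)^(τ/t½) = (1/2)^(76/30) ≈ 0.1727.
C₀ = D/Vd = 2497/181 ≈ 13.796 μg/mL.
Before the 4th dose, 3 doses have been given. Superposition: Cmin = C₀·(f + f² + … + f^3).
≈ 13.796 × (0.1727 + 0.0298 + 0.0052) ≈ 13.796 × 0.2077 ≈ 2.865 μg/mL.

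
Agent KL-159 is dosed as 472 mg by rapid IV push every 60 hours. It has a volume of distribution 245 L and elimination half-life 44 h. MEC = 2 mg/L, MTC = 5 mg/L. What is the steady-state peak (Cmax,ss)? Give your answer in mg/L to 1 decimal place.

k = ln2/t½ = ln2/44 ≈ 0.015753 h⁻¹; fraction remaining f = e^(−kτ) = e^(−0.015753×60) ≈ 0.3886.
At steady state, accumulation factor R = 1/(1 − e^(−kτ)) ≈ 1.6356.
Each bolus raises the concentration by D/Vd = 472/245 ≈ 1.927 mg/L.
Cmax,ss = C₀/(1 − f) ≈ 1.927/0.6114 ≈ 3.152 mg/L.
Peak 3.2 mg/L vs MTC 5 mg/L: below toxic threshold.

3.2 mg/L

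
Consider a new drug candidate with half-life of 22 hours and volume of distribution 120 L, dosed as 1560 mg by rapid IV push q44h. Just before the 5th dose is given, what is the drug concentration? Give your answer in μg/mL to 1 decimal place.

4.3 μg/mL

f = (1/2)^(τ/t½) = (1/2)^(44/22) ≈ 0.2500.
C₀ = D/Vd = 1560/120 ≈ 13.000 μg/mL.
Before the 5th dose, 4 doses have been given. Superposition: Cmin = C₀·(f + f² + … + f^4).
≈ 13.000 × (0.2500 + 0.0625 + 0.0156 + 0.0039) ≈ 13.000 × 0.3320 ≈ 4.316 μg/mL.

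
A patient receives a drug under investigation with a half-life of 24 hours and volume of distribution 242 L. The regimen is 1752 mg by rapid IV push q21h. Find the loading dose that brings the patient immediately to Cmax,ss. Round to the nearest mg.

f = (1/2)^(21/24) ≈ 0.545254; accumulation ratio R = 1/(1−f) ≈ 2.19903.
Loading dose to hit Cmax,ss on first dose: D_load = D_maint·R ≈ 1752 × 2.19903 ≈ 3852.70 mg.

3853 mg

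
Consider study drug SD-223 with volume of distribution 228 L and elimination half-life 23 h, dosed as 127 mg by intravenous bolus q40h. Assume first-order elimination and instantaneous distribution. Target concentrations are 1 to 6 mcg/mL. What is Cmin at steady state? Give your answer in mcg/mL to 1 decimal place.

0.2 mcg/mL

Over one 40-h interval, 40/23 ≈ 1.7391 half-lives elapse, leaving f ≈ 0.2996 of each dose.
Accumulation ratio R = 1/(1 − f) ≈ 1/0.7004 ≈ 1.4278.
Single-dose peak C₀ = D/Vd = 127/228 ≈ 0.557 mcg/mL.
Cmax,ss = C₀/(1 − f) ≈ 0.557/0.7004 ≈ 0.795 mcg/mL.
One interval later, Cmin,ss = Cmax,ss·e^(−kτ) ≈ 0.795 × 0.2996 ≈ 0.238 mcg/mL.
Trough 0.2 mcg/mL vs MEC 1 mcg/mL: subtherapeutic.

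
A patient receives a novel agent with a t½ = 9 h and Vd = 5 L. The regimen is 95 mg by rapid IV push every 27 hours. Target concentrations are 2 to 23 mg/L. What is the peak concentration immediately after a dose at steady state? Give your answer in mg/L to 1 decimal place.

The dosing interval is 3 half-lives, so f = 2^(−3) = 0.125.
Accumulation ratio R = 1/(1 − f) = 1/0.875 = 8/7.
Single-dose peak C₀ = D/Vd = 95/5 = 19 mg/L.
Steady-state peak Cmax,ss = C₀·R = 19 × 8/7 ≈ 21.714 mg/L.
Peak 21.7 mg/L vs MTC 23 mg/L: below toxic threshold.

21.7 mg/L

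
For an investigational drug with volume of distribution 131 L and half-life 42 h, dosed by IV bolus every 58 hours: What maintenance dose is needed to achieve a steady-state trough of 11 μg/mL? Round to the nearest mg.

τ/t½ = 58/42 ≈ 1.381, so f = (1/2)^(58/42) ≈ 0.383965.
Cmin,ss = (D/Vd)·f/(1−f), so D = Cmin,ss·Vd·(1−f)/f.
D = 11 × 131 × (1−f)/f ≈ 11 × 131 × 1.60440 ≈ 2311.94 mg.

2312 mg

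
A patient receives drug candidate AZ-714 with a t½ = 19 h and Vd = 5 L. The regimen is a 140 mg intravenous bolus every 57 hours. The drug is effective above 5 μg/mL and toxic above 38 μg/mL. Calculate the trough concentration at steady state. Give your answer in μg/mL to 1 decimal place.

The dosing interval is 3 half-lives, so f = 2^(−3) = 0.125.
Accumulation ratio R = 1/(1 − f) = 1/0.875 = 8/7.
Single-dose peak C₀ = D/Vd = 140/5 = 28 μg/mL.
Steady-state peak Cmax,ss = C₀·R = 28 × 8/7 ≈ 32.000 μg/mL.
Steady-state trough Cmin,ss = Cmax,ss·f ≈ 32.000 × 0.125 ≈ 4.000 μg/mL.
Trough 4.0 μg/mL vs MEC 5 μg/mL: subtherapeutic.

4.0 μg/mL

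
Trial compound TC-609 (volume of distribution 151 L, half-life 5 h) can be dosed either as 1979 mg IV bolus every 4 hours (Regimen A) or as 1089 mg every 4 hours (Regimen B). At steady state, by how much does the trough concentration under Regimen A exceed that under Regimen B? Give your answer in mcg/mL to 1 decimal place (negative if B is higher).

Regimen A: f = (1/2)^(4/5) ≈ 0.5743; Cmin,ss = (1979/151)·f/(1−f) ≈ 17.681 mcg/mL.
Regimen B: f = (1/2)^(4/5) ≈ 0.5743; Cmin,ss = (1089/151)·f/(1−f) ≈ 9.729 mcg/mL.
Difference ≈ 17.681 − 9.729 ≈ 7.952 mcg/mL.

8.0 mcg/mL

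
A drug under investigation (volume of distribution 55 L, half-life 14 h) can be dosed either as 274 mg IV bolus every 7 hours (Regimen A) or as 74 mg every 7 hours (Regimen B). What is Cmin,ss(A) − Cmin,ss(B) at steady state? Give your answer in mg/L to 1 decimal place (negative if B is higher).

Regimen A: f = (1/2)^(7/14) ≈ 0.7071; Cmin,ss = (274/55)·f/(1−f) ≈ 12.027 mg/L.
Regimen B: f = (1/2)^(7/14) ≈ 0.7071; Cmin,ss = (74/55)·f/(1−f) ≈ 3.248 mg/L.
Difference ≈ 12.027 − 3.248 ≈ 8.779 mg/L.

8.8 mg/L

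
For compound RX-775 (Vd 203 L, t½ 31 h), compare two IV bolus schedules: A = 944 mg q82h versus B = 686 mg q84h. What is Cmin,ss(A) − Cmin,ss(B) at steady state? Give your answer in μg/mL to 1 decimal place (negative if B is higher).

Regimen A: f = (1/2)^(82/31) ≈ 0.1599; Cmin,ss = (944/203)·f/(1−f) ≈ 0.885 μg/mL.
Regimen B: f = (1/2)^(84/31) ≈ 0.1529; Cmin,ss = (686/203)·f/(1−f) ≈ 0.610 μg/mL.
Difference ≈ 0.885 − 0.610 ≈ 0.275 μg/mL.

0.3 μg/mL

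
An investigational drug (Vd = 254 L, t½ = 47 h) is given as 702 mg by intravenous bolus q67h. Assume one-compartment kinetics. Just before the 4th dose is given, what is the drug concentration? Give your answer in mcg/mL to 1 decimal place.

1.6 mcg/mL

f = (1/2)^(τ/t½) = (1/2)^(67/47) ≈ 0.3723.
C₀ = D/Vd = 702/254 ≈ 2.764 mcg/mL.
Before the 4th dose, 3 doses have been given. Superposition: Cmin = C₀·(f + f² + … + f^3).
≈ 2.764 × (0.3723 + 0.1386 + 0.0516) ≈ 2.764 × 0.5625 ≈ 1.555 mcg/mL.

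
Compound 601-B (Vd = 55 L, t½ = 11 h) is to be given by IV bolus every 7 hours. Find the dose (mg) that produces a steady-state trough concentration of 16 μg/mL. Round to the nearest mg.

τ/t½ = 7/11 ≈ 0.63636, so f = (1/2)^(7/11) ≈ 0.643332.
Cmin,ss = (D/Vd)·f/(1−f), so D = Cmin,ss·Vd·(1−f)/f.
D = 16 × 55 × (1−f)/f ≈ 16 × 55 × 0.55441 ≈ 487.88 mg.

488 mg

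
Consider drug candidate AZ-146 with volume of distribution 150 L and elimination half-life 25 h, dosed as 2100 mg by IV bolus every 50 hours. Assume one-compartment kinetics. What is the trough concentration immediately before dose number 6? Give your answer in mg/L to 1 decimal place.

f = (1/2)^(τ/t½) = (1/2)^(50/25) ≈ 0.2500.
C₀ = D/Vd = 2100/150 ≈ 14.000 mg/L.
Before the 6th dose, 5 doses have been given. Superposition: Cmin = C₀·(f + f² + … + f^5).
≈ 14.000 × (0.2500 + 0.0625 + 0.0156 + 0.0039 + 0.0010) ≈ 14.000 × 0.3330 ≈ 4.662 mg/L.

4.7 mg/L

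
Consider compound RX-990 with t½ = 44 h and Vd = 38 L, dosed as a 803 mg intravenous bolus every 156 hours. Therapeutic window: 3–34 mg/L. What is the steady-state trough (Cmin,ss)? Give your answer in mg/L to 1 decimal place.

2.0 mg/L

τ/t½ = 156/44 ≈ 3.5455, so fraction remaining f = (1/2)^(156/44) ≈ 0.0856.
Single-dose peak C₀ = D/Vd = 803/38 ≈ 21.132 mg/L.
Steady-state trough Cmin,ss = C₀·f/(1−f) ≈ 21.132 × 0.0856/0.9144 ≈ 1.978 mg/L.
Trough 2.0 mg/L vs MEC 3 mg/L: subtherapeutic.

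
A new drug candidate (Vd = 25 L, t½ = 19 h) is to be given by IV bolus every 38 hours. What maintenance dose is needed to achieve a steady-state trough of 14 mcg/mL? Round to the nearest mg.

1050 mg

τ/t½ = 38/19 ≈ 2, so f = (1/2)^(38/19) ≈ 0.250000.
Cmin,ss = (D/Vd)·f/(1−f), so D = Cmin,ss·Vd·(1−f)/f.
D = 14 × 25 × (1−f)/f ≈ 14 × 25 × 3.00000 ≈ 1050.00 mg.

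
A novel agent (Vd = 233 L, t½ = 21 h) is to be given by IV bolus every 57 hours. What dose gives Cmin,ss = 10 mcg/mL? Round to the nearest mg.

12961 mg

τ/t½ = 57/21 ≈ 2.7143, so f = (1/2)^(57/21) ≈ 0.152377.
Cmin,ss = (D/Vd)·f/(1−f), so D = Cmin,ss·Vd·(1−f)/f.
D = 10 × 233 × (1−f)/f ≈ 10 × 233 × 5.56267 ≈ 12961.02 mg.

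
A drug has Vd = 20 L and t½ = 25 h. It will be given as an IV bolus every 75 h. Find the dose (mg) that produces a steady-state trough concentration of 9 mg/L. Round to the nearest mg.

1260 mg

τ/t½ = 75/25 ≈ 3, so f = (1/2)^(75/25) ≈ 0.125000.
Cmin,ss = (D/Vd)·f/(1−f), so D = Cmin,ss·Vd·(1−f)/f.
D = 9 × 20 × (1−f)/f ≈ 9 × 20 × 7.00000 ≈ 1260.00 mg.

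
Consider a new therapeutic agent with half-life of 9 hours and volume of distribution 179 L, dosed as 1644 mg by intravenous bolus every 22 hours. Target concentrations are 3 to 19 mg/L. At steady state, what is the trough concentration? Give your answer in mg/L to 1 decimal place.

k = ln2/t½ = ln2/9 ≈ 0.077016 h⁻¹; fraction remaining f = e^(−kτ) = e^(−0.077016×22) ≈ 0.1837.
Each bolus raises the concentration by D/Vd = 1644/179 ≈ 9.184 mg/L.
Steady-state trough Cmin,ss = C₀·f/(1−f) ≈ 9.184 × 0.1837/0.8163 ≈ 2.067 mg/L.
Trough 2.1 mg/L vs MEC 3 mg/L: subtherapeutic.

2.1 mg/L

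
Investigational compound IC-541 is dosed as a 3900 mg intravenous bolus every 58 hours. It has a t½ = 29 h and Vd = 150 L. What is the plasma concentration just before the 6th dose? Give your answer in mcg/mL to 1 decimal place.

f = (1/2)^(τ/t½) = (1/2)^(58/29) ≈ 0.2500.
C₀ = D/Vd = 3900/150 ≈ 26.000 mcg/mL.
Before the 6th dose, 5 doses have been given. Superposition: Cmin = C₀·(f + f² + … + f^5).
≈ 26.000 × (0.2500 + 0.0625 + 0.0156 + 0.0039 + 0.0010) ≈ 26.000 × 0.3330 ≈ 8.658 mcg/mL.

8.7 mcg/mL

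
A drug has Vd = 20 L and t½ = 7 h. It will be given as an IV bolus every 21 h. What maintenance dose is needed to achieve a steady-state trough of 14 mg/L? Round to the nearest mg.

τ/t½ = 21/7 ≈ 3, so f = (1/2)^(21/7) ≈ 0.125000.
Cmin,ss = (D/Vd)·f/(1−f), so D = Cmin,ss·Vd·(1−f)/f.
D = 14 × 20 × (1−f)/f ≈ 14 × 20 × 7.00000 ≈ 1960.00 mg.

1960 mg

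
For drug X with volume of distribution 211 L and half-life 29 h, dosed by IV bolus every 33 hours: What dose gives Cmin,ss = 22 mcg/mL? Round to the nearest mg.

τ/t½ = 33/29 ≈ 1.1379, so f = (1/2)^(33/29) ≈ 0.454411.
Cmin,ss = (D/Vd)·f/(1−f), so D = Cmin,ss·Vd·(1−f)/f.
D = 22 × 211 × (1−f)/f ≈ 22 × 211 × 1.20065 ≈ 5573.42 mg.

5573 mg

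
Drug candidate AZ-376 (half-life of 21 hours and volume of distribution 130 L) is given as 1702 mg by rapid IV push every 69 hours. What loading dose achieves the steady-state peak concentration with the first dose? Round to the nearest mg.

f = (1/2)^(69/21) ≈ 0.102542; accumulation ratio R = 1/(1−f) ≈ 1.11426.
Loading dose to hit Cmax,ss on first dose: D_load = D_maint·R ≈ 1702 × 1.11426 ≈ 1896.47 mg.

1896 mg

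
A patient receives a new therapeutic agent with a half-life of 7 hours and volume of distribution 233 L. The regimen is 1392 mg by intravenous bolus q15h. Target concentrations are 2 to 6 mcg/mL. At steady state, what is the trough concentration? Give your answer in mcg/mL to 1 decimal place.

Over one 15-h interval, 15/7 ≈ 2.1429 half-lives elapse, leaving f ≈ 0.2264 of each dose.
Accumulation ratio R = 1/(1 − f) ≈ 1/0.7736 ≈ 1.2927.
Single-dose peak C₀ = D/Vd = 1392/233 ≈ 5.974 mcg/mL.
Cmax,ss = C₀/(1 − f) ≈ 5.974/0.7736 ≈ 7.722 mcg/mL.
Steady-state trough Cmin,ss = Cmax,ss·f ≈ 7.722 × 0.2264 ≈ 1.748 mcg/mL.
Trough 1.7 mcg/mL vs MEC 2 mcg/mL: subtherapeutic.

1.7 mcg/mL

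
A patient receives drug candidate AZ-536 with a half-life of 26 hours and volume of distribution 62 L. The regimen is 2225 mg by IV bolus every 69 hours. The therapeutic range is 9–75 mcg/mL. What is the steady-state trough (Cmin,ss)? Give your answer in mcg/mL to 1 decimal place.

6.8 mcg/mL

k = ln2/t½ = ln2/26 ≈ 0.026660 h⁻¹; fraction remaining f = e^(−kτ) = e^(−0.026660×69) ≈ 0.1589.
At steady state, accumulation factor R = 1/(1 − e^(−kτ)) ≈ 1.1889.
Each bolus raises the concentration by D/Vd = 2225/62 ≈ 35.887 mcg/mL.
Steady-state peak Cmax,ss = C₀·R ≈ 35.887 × 1.1889 ≈ 42.666 mcg/mL.
Steady-state trough Cmin,ss = Cmax,ss·f ≈ 42.666 × 0.1589 ≈ 6.780 mcg/mL.
Trough 6.8 mcg/mL vs MEC 9 mcg/mL: subtherapeutic.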